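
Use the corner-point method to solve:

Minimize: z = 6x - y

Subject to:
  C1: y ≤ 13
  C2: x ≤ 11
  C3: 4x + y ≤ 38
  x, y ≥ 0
x = 0, y = 13, z = -13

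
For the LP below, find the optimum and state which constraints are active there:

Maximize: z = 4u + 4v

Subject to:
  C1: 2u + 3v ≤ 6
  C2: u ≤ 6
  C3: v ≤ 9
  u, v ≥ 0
Optimal: u = 3, v = 0
Binding: C1, v ≥ 0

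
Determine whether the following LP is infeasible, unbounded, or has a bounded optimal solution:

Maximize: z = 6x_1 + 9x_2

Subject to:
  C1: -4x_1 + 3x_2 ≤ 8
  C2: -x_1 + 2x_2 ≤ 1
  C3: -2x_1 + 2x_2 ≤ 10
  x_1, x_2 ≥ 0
Feasible point: (0, 0) satisfies every constraint, so the LP is feasible.
Direction d = (1, 0): for each constraint row a, a·d ≤ 0 —
  (-4)(1) + (3)(0) = -4 ≤ 0
  (-1)(1) + (2)(0) = -1 ≤ 0
  (-2)(1) + (2)(0) = -2 ≤ 0
and d ≥ 0, so (0, 0) + t·d stays feasible for every t ≥ 0. Along this ray z = 6x_1 + 9x_2 changes by 6 per unit t, so z → +∞.

Unbounded — the objective can increase without bound over the feasible region.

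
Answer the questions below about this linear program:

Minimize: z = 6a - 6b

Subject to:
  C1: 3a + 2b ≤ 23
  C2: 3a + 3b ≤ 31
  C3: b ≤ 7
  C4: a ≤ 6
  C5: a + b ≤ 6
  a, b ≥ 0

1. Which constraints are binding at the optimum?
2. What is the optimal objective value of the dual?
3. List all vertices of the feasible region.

1. C5, a ≥ 0
2. -36 (by strong duality, equal to the primal optimum)
3. (0, 0), (6, 0), (0, 6)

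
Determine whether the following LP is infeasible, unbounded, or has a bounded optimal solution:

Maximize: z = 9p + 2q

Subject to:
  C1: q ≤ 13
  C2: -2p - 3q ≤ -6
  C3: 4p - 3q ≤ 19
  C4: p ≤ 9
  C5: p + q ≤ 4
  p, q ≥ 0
The point (4, 0) satisfies every constraint, so the LP is feasible; the constraints give p ≤ 9 and q ≤ 13, which with p, q ≥ 0 keep the feasible region inside a bounded box. A feasible, bounded LP attains a finite optimum at a vertex.

Evaluating z = 9p + 2q at each vertex:
  (3, 0): z = 27
  (4, 0): z = 36
  (0, 4): z = 8
  (0, 2): z = 4

The LP has an optimal solution: (4, 0) with z = 36.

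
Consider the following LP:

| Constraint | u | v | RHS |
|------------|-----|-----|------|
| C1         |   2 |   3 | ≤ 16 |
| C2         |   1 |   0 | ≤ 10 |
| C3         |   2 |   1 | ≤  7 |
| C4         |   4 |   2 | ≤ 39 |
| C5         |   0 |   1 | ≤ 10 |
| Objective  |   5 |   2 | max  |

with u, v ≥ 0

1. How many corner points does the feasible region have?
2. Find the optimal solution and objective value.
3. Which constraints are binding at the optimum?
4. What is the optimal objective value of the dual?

1. 4
2. u = 3.5, v = 0, z = 17.5
3. C3, v ≥ 0
4. 17.5 (by strong duality, equal to the primal optimum)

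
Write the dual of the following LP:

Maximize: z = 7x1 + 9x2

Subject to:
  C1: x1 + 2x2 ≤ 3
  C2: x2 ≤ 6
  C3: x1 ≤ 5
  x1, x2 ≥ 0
Minimize: z = 3y1 + 6y2 + 5y3

Subject to:
  C1: -y1 - y3 ≤ -7
  C2: -2y1 - y2 ≤ -9
  y1, y2, y3 ≥ 0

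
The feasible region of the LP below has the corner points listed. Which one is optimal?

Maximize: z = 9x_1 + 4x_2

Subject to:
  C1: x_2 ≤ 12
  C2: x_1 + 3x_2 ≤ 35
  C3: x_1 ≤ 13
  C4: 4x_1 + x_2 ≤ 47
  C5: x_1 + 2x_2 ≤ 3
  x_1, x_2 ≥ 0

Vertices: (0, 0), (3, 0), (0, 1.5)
Evaluating z = 9x_1 + 4x_2 at each vertex:
  (0, 0): z = 0
  (3, 0): z = 27
  (0, 1.5): z = 6

The largest value is z = 27, attained at (3, 0).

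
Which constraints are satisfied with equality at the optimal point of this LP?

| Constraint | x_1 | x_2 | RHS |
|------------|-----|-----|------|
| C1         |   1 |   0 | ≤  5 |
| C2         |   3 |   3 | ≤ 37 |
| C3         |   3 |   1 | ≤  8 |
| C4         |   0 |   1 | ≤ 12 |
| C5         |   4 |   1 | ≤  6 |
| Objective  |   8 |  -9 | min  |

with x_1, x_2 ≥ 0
Optimal: x_1 = 0, x_2 = 6
Binding: C5, x_1 ≥ 0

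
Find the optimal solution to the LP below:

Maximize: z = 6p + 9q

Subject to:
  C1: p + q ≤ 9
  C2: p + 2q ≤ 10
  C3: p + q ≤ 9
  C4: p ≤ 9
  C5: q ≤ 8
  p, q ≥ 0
Each vertex is the intersection of two constraint boundaries that also satisfies all remaining constraints:
  p = 0 and q = 0 → (0, 0)
  p + q = 9 and p = 9 → (9, 0)
  p + q = 9 and p + 2q = 10 → (8, 1)
  p + 2q = 10 and p = 0 → (0, 5)

Evaluating z = 6p + 9q at each vertex:
  (0, 0): z = 0
  (9, 0): z = 54
  (8, 1): z = 57
  (0, 5): z = 45

The maximum is at (8, 1) with z = 57.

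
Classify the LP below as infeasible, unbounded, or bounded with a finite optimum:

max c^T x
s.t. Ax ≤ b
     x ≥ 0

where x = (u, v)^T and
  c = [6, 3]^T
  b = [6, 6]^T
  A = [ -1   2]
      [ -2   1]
Feasible point: (0, 0) satisfies every constraint, so the LP is feasible.
Direction d = (1, 0): for each constraint row a, a·d ≤ 0 —
  (-1)(1) + (2)(0) = -1 ≤ 0
  (-2)(1) + (1)(0) = -2 ≤ 0
and d ≥ 0, so (0, 0) + t·d stays feasible for every t ≥ 0. Along this ray z = 6u + 3v changes by 6 per unit t, so z → +∞.

The LP is unbounded; z can be made arbitrarily large.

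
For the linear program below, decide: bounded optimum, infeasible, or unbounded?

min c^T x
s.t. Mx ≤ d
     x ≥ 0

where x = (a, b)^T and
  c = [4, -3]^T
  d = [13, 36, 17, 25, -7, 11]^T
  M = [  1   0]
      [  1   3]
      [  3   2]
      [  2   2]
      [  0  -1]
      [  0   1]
The point (0, 8.5) satisfies every constraint, so the LP is feasible; the constraints give a ≤ 13 and b ≤ 11, which with a, b ≥ 0 keep the feasible region inside a bounded box. A feasible, bounded LP attains a finite optimum at a vertex.

Evaluating z = 4a - 3b at each vertex:
  (0, 7): z = -21
  (1, 7): z = -17
  (0, 8.5): z = -25.5

Bounded optimum: z* = -25.5 at (0, 8.5).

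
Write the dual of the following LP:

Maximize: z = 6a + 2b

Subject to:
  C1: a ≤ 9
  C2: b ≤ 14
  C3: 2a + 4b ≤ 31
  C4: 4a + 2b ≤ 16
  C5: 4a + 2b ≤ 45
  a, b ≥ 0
Minimize: z = 9y1 + 14y2 + 31y3 + 16y4 + 45y5

Subject to:
  C1: -y1 - 2y3 - 4y4 - 4y5 ≤ -6
  C2: -y2 - 4y3 - 2y4 - 2y5 ≤ -2
  y1, y2, y3, y4, y5 ≥ 0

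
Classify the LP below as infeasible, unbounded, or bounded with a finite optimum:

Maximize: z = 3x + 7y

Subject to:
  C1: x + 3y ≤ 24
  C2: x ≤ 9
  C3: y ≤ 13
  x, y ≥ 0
The point (9, 5) satisfies every constraint, so the LP is feasible; the constraints give x ≤ 9 and y ≤ 13, which with x, y ≥ 0 keep the feasible region inside a bounded box. A feasible, bounded LP attains a finite optimum at a vertex.

The LP has an optimal solution: (9, 5) with z = 62.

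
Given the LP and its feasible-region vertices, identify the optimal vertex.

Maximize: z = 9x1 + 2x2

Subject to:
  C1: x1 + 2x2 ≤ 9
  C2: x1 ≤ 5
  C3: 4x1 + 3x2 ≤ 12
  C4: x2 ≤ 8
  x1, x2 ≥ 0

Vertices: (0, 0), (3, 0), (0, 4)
(3, 0) with z = 27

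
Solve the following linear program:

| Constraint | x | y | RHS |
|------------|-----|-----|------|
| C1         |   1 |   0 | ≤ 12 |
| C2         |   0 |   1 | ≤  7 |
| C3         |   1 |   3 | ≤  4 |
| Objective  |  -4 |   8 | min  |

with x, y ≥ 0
x = 4, y = 0, z = -16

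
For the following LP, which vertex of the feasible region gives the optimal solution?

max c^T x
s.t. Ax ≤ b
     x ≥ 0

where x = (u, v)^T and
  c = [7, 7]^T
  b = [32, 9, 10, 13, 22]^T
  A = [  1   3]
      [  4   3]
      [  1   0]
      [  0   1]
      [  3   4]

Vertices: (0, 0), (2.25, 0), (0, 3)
Evaluating z = 7u + 7v at each vertex:
  (0, 0): z = 0
  (2.25, 0): z = 15.75
  (0, 3): z = 21

The largest value is z = 21, attained at (0, 3).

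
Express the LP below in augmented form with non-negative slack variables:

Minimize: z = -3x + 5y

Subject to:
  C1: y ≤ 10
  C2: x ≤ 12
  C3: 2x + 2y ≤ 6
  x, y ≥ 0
min z = -3x + 5y

s.t.
  y + s1 = 10
  x + s2 = 12
  2x + 2y + s3 = 6
  x, y, s1, s2, s3 ≥ 0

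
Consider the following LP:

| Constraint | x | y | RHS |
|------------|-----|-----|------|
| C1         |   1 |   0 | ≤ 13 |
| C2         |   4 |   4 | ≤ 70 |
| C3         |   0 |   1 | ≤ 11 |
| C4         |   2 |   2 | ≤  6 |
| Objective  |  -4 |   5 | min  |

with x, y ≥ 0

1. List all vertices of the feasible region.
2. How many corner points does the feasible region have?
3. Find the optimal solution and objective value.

1. (0, 0), (3, 0), (0, 3)
2. 3
3. x = 3, y = 0, z = -12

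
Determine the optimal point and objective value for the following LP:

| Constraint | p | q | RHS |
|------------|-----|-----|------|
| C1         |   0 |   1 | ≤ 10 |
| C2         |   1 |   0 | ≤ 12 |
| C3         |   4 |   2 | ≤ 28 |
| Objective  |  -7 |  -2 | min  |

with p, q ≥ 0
Each vertex is the intersection of two constraint boundaries that also satisfies all remaining constraints:
  p = 0 and q = 0 → (0, 0)
  4p + 2q = 28 and q = 0 → (7, 0)
  q = 10 and 4p + 2q = 28 → (2, 10)
  q = 10 and p = 0 → (0, 10)

Evaluating z = -7p - 2q at each vertex:
  (0, 0): z = 0
  (7, 0): z = -49
  (2, 10): z = -34
  (0, 10): z = -20

The minimum is at (7, 0) with z = -49.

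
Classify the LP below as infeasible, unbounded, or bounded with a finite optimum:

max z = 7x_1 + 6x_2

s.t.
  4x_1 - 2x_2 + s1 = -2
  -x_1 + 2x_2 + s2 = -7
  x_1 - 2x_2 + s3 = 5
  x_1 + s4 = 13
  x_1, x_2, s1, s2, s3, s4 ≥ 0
The row x_1 - 2x_2 + s3 = 5 with s3 ≥ 0 requires x_1 - 2x_2 ≤ 5, while the row -x_1 + 2x_2 + s2 = -7 with s2 ≥ 0 is equivalent to x_1 - 2x_2 ≥ 7. Together they would need 7 ≤ x_1 - 2x_2 ≤ 5, which is impossible since 7 > 5. No point satisfies all constraints.

Infeasible — the constraint set is empty.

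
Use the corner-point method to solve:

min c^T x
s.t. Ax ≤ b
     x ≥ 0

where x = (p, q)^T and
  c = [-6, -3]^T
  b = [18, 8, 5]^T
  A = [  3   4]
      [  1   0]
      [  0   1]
Each vertex is the intersection of two constraint boundaries that also satisfies all remaining constraints:
  p = 0 and q = 0 → (0, 0)
  3p + 4q = 18 and q = 0 → (6, 0)
  3p + 4q = 18 and p = 0 → (0, 4.5)

Evaluating z = -6p - 3q at each vertex:
  (0, 0): z = 0
  (6, 0): z = -36
  (0, 4.5): z = -13.5

The minimum is at (6, 0) with z = -36.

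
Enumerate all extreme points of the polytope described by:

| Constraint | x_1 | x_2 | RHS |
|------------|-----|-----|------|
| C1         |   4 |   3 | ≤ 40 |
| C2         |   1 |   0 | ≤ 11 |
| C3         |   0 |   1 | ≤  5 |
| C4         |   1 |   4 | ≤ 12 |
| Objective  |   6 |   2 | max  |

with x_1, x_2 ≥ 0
Each vertex is the intersection of two constraint boundaries that also satisfies all remaining constraints:
  x_1 = 0 and x_2 = 0 → (0, 0)
  4x_1 + 3x_2 = 40 and x_2 = 0 → (10, 0)
  4x_1 + 3x_2 = 40 and x_1 + 4x_2 = 12 → (9.538, 0.6154)
  x_1 + 4x_2 = 12 and x_1 = 0 → (0, 3)

Vertices: (0, 0), (10, 0), (9.538, 0.6154), (0, 3)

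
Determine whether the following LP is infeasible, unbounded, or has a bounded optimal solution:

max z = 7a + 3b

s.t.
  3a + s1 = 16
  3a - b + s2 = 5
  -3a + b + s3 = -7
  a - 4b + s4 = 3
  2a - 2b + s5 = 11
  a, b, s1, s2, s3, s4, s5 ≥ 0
The row 3a - b + s2 = 5 with s2 ≥ 0 requires 3a - b ≤ 5, while the row -3a + b + s3 = -7 with s3 ≥ 0 is equivalent to 3a - b ≥ 7. Together they would need 7 ≤ 3a - b ≤ 5, which is impossible since 7 > 5. No point satisfies all constraints.

The feasible region is empty; the LP is infeasible.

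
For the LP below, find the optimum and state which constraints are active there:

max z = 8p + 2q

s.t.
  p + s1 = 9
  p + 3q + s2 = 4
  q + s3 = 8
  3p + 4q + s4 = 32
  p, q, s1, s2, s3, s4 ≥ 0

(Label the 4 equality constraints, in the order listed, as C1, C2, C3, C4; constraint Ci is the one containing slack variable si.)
Optimal: p = 4, q = 0
Slack at optimum:
  C1: slack = 5
  C2: slack = 0 (binding)
  C3: slack = 8
  C4: slack = 20
  p ≥ 0: p = 4
  q ≥ 0: q = 0 (binding)
Binding constraints: C2, q ≥ 0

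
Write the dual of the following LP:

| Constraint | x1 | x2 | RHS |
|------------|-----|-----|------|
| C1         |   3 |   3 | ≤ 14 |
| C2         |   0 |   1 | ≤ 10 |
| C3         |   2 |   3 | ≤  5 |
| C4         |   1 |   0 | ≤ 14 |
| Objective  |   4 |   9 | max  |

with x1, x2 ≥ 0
Minimize: z = 14y1 + 10y2 + 5y3 + 14y4

Subject to:
  C1: -3y1 - 2y3 - y4 ≤ -4
  C2: -3y1 - y2 - 3y3 ≤ -9
  y1, y2, y3, y4 ≥ 0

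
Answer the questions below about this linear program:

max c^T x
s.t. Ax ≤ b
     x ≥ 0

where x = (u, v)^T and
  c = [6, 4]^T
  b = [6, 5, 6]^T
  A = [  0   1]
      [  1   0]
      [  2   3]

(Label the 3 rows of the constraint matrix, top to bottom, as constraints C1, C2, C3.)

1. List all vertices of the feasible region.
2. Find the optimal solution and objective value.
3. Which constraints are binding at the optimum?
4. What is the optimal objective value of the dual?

1. (0, 0), (3, 0), (0, 2)
2. u = 3, v = 0, z = 18
3. C3, v ≥ 0
4. 18 (by strong duality, equal to the primal optimum)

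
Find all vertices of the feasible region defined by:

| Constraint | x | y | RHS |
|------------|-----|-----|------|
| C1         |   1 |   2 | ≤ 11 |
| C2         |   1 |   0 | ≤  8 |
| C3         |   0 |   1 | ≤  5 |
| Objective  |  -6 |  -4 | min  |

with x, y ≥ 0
Each vertex is the intersection of two constraint boundaries that also satisfies all remaining constraints:
  x = 0 and y = 0 → (0, 0)
  x = 8 and y = 0 → (8, 0)
  x + 2y = 11 and x = 8 → (8, 1.5)
  x + 2y = 11 and y = 5 → (1, 5)
  y = 5 and x = 0 → (0, 5)

Vertices: (0, 0), (8, 0), (8, 1.5), (1, 5), (0, 5)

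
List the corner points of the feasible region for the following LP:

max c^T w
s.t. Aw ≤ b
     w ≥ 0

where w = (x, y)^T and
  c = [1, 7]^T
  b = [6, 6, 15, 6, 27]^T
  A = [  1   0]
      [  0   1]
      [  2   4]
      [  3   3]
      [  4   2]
Each vertex is the intersection of two constraint boundaries that also satisfies all remaining constraints:
  x = 0 and y = 0 → (0, 0)
  3x + 3y = 6 and y = 0 → (2, 0)
  3x + 3y = 6 and x = 0 → (0, 2)

Vertices: (0, 0), (2, 0), (0, 2)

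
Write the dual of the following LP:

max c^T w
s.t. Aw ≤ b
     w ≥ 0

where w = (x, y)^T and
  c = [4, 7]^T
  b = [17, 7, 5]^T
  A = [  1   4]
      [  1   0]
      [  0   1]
Minimize: z = 17y1 + 7y2 + 5y3

Subject to:
  C1: -y1 - y2 ≤ -4
  C2: -4y1 - y3 ≤ -7
  y1, y2, y3 ≥ 0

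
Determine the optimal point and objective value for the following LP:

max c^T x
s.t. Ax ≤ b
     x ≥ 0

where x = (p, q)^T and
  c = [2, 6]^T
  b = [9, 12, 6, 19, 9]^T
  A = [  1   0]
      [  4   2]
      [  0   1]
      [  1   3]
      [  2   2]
p = 0, q = 4.5, z = 27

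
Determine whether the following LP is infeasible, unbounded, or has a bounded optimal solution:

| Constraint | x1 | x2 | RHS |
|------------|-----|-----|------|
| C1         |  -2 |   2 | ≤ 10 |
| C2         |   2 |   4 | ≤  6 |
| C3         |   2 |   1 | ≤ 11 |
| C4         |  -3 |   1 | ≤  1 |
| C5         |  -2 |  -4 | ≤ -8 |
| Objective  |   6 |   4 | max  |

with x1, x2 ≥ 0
C2 requires 2x1 + 4x2 ≤ 6, while C5 (-2x1 - 4x2 ≤ -8) is equivalent to 2x1 + 4x2 ≥ 8. Together they would need 8 ≤ 2x1 + 4x2 ≤ 6, which is impossible since 8 > 6. No point satisfies all constraints.

Infeasible: no point satisfies all constraints simultaneously.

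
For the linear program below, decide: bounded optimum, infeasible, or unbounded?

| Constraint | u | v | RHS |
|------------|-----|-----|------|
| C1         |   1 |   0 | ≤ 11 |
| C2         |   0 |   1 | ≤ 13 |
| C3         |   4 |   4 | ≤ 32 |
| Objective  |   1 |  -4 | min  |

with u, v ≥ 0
The point (0, 8) satisfies every constraint, so the LP is feasible; the constraints give u ≤ 11 and v ≤ 13, which with u, v ≥ 0 keep the feasible region inside a bounded box. A feasible, bounded LP attains a finite optimum at a vertex.

Feasible with finite optimum z* = -32 at (0, 8).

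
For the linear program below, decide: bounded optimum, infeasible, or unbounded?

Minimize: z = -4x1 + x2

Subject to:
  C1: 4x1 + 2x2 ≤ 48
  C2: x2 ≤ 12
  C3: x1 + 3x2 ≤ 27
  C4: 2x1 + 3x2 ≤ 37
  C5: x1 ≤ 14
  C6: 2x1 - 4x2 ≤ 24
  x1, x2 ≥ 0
The point (12, 0) satisfies every constraint, so the LP is feasible; the constraints give x1 ≤ 14 and x2 ≤ 12, which with x1, x2 ≥ 0 keep the feasible region inside a bounded box. A feasible, bounded LP attains a finite optimum at a vertex.

Bounded optimum: z* = -48 at (12, 0).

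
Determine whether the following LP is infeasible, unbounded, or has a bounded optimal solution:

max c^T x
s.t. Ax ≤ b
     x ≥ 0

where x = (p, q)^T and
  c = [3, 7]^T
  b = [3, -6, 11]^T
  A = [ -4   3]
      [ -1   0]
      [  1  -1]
Feasible point: (6, 0) satisfies every constraint, so the LP is feasible.
Direction d = (1, 1): for each constraint row a, a·d ≤ 0 —
  (-4)(1) + (3)(1) = -1 ≤ 0
  (-1)(1) + (0)(1) = -1 ≤ 0
  (1)(1) + (-1)(1) = 0 ≤ 0
and d ≥ 0, so (6, 0) + t·d stays feasible for every t ≥ 0. Along this ray z = 3p + 7q changes by 10 per unit t, so z → +∞.

Unbounded: there is a feasible ray along which z → +∞.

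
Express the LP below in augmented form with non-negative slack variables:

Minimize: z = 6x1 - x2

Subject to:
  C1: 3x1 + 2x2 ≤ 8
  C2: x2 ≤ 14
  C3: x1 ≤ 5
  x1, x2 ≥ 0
min z = 6x1 - x2

s.t.
  3x1 + 2x2 + s1 = 8
  x2 + s2 = 14
  x1 + s3 = 5
  x1, x2, s1, s2, s3 ≥ 0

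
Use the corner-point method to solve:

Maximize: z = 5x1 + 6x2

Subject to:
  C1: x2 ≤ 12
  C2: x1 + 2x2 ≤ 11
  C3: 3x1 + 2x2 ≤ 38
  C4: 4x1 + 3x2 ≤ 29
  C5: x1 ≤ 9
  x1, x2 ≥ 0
Each vertex is the intersection of two constraint boundaries that also satisfies all remaining constraints:
  x1 = 0 and x2 = 0 → (0, 0)
  4x1 + 3x2 = 29 and x2 = 0 → (7.25, 0)
  x1 + 2x2 = 11 and 4x1 + 3x2 = 29 → (5, 3)
  x1 + 2x2 = 11 and x1 = 0 → (0, 5.5)

Evaluating z = 5x1 + 6x2 at each vertex:
  (0, 0): z = 0
  (7.25, 0): z = 36.25
  (5, 3): z = 43
  (0, 5.5): z = 33

The maximum is at (5, 3) with z = 43.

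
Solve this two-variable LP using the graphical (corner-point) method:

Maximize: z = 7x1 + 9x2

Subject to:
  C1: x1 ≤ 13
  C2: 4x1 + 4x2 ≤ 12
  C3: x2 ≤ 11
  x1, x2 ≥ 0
x1 = 0, x2 = 3, z = 27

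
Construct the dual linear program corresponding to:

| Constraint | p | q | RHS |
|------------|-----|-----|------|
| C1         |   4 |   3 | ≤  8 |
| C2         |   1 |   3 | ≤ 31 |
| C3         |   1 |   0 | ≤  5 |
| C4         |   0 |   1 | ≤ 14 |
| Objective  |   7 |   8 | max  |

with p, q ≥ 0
Minimize: z = 8y1 + 31y2 + 5y3 + 14y4

Subject to:
  C1: -4y1 - y2 - y3 ≤ -7
  C2: -3y1 - 3y2 - y4 ≤ -8
  y1, y2, y3, y4 ≥ 0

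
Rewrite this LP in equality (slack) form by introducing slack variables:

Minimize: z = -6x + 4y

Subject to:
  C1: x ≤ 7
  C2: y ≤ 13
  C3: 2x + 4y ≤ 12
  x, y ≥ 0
min z = -6x + 4y

s.t.
  x + s1 = 7
  y + s2 = 13
  2x + 4y + s3 = 12
  x, y, s1, s2, s3 ≥ 0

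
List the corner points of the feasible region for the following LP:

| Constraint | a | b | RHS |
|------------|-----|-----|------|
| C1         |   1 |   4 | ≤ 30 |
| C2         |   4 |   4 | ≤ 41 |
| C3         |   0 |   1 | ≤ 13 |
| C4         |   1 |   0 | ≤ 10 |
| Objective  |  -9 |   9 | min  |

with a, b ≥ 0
Each vertex is the intersection of two constraint boundaries that also satisfies all remaining constraints:
  a = 0 and b = 0 → (0, 0)
  a = 10 and b = 0 → (10, 0)
  4a + 4b = 41 and a = 10 → (10, 0.25)
  a + 4b = 30 and 4a + 4b = 41 → (3.667, 6.583)
  a + 4b = 30 and a = 0 → (0, 7.5)

Vertices: (0, 0), (10, 0), (10, 0.25), (3.667, 6.583), (0, 7.5)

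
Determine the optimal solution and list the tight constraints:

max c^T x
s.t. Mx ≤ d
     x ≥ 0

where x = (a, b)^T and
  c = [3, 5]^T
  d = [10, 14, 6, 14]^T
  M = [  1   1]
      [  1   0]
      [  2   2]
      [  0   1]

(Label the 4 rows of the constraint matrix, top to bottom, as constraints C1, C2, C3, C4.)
Optimal: a = 0, b = 3
Binding: C3, a ≥ 0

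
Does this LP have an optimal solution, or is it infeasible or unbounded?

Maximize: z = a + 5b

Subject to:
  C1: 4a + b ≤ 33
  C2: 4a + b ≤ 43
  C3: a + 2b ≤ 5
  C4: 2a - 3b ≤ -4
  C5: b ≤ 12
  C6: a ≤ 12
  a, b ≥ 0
The point (0, 2.5) satisfies every constraint, so the LP is feasible; the constraints give a ≤ 12 and b ≤ 12, which with a, b ≥ 0 keep the feasible region inside a bounded box. A feasible, bounded LP attains a finite optimum at a vertex.

Evaluating z = a + 5b at each vertex:
  (0, 1.333): z = 6.667
  (1, 2): z = 11
  (0, 2.5): z = 12.5

The LP has an optimal solution: (0, 2.5) with z = 12.5.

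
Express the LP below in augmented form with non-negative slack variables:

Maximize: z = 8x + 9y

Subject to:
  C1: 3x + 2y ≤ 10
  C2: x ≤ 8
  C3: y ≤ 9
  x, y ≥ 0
max z = 8x + 9y

s.t.
  3x + 2y + s1 = 10
  x + s2 = 8
  y + s3 = 9
  x, y, s1, s2, s3 ≥ 0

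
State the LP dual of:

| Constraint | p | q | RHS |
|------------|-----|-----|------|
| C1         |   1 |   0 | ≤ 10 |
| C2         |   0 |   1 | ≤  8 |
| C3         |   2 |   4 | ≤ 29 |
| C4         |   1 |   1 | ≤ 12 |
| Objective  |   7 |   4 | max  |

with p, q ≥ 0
Minimize: z = 10y1 + 8y2 + 29y3 + 12y4

Subject to:
  C1: -y1 - 2y3 - y4 ≤ -7
  C2: -y2 - 4y3 - y4 ≤ -4
  y1, y2, y3, y4 ≥ 0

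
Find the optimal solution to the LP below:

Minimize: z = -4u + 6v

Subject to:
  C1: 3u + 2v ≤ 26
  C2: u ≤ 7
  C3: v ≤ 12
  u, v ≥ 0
Each vertex is the intersection of two constraint boundaries that also satisfies all remaining constraints:
  u = 0 and v = 0 → (0, 0)
  u = 7 and v = 0 → (7, 0)
  3u + 2v = 26 and u = 7 → (7, 2.5)
  3u + 2v = 26 and v = 12 → (0.6667, 12)
  v = 12 and u = 0 → (0, 12)

Evaluating z = -4u + 6v at each vertex:
  (0, 0): z = 0
  (7, 0): z = -28
  (7, 2.5): z = -13
  (0.6667, 12): z = 69.33
  (0, 12): z = 72

The minimum is at (7, 0) with z = -28.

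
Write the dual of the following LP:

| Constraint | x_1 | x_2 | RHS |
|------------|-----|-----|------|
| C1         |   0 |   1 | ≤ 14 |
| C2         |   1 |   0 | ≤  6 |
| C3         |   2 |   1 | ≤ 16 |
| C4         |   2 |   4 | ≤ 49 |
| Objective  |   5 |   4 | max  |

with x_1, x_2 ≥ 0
Minimize: z = 14y1 + 6y2 + 16y3 + 49y4

Subject to:
  C1: -y2 - 2y3 - 2y4 ≤ -5
  C2: -y1 - y3 - 4y4 ≤ -4
  y1, y2, y3, y4 ≥ 0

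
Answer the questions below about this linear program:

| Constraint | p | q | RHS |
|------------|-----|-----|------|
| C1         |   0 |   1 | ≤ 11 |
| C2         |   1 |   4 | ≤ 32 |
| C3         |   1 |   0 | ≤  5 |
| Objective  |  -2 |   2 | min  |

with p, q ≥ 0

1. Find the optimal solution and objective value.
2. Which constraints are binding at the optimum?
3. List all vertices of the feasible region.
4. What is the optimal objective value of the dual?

1. p = 5, q = 0, z = -10
2. C3, q ≥ 0
3. (0, 0), (5, 0), (5, 6.75), (0, 8)
4. -10 (by strong duality, equal to the primal optimum)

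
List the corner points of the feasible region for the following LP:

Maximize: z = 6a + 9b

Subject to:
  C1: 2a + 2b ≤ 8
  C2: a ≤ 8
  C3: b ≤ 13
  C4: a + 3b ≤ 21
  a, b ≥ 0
Each vertex is the intersection of two constraint boundaries that also satisfies all remaining constraints:
  a = 0 and b = 0 → (0, 0)
  2a + 2b = 8 and b = 0 → (4, 0)
  2a + 2b = 8 and a = 0 → (0, 4)

Vertices: (0, 0), (4, 0), (0, 4)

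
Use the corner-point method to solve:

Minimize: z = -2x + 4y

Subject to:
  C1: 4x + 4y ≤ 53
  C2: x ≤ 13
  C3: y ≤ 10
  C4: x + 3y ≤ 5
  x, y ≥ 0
Each vertex is the intersection of two constraint boundaries that also satisfies all remaining constraints:
  x = 0 and y = 0 → (0, 0)
  x + 3y = 5 and y = 0 → (5, 0)
  x + 3y = 5 and x = 0 → (0, 1.667)

Evaluating z = -2x + 4y at each vertex:
  (0, 0): z = 0
  (5, 0): z = -10
  (0, 1.667): z = 6.667

The minimum is at (5, 0) with z = -10.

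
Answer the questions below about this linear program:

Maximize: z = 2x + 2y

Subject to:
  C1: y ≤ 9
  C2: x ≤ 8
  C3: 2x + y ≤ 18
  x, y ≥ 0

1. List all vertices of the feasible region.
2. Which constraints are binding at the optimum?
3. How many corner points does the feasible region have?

1. (0, 0), (8, 0), (8, 2), (4.5, 9), (0, 9)
2. C1, C3
3. 5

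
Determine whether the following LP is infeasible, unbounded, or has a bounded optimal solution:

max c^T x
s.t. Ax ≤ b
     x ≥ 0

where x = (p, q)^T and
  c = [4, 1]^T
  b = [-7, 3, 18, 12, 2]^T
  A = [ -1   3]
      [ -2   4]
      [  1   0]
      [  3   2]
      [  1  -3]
One constraint requires p - 3q ≤ 2, while the constraint -p + 3q ≤ -7 is equivalent to p - 3q ≥ 7. Together they would need 7 ≤ p - 3q ≤ 2, which is impossible since 7 > 2. No point satisfies all constraints.

The feasible region is empty; the LP is infeasible.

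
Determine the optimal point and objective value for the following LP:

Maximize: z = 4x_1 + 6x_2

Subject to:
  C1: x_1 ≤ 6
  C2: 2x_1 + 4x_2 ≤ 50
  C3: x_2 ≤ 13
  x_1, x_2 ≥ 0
Each vertex is the intersection of two constraint boundaries that also satisfies all remaining constraints:
  x_1 = 0 and x_2 = 0 → (0, 0)
  x_1 = 6 and x_2 = 0 → (6, 0)
  x_1 = 6 and 2x_1 + 4x_2 = 50 → (6, 9.5)
  2x_1 + 4x_2 = 50 and x_1 = 0 → (0, 12.5)

Evaluating z = 4x_1 + 6x_2 at each vertex:
  (0, 0): z = 0
  (6, 0): z = 24
  (6, 9.5): z = 81
  (0, 12.5): z = 75

The maximum is at (6, 9.5) with z = 81.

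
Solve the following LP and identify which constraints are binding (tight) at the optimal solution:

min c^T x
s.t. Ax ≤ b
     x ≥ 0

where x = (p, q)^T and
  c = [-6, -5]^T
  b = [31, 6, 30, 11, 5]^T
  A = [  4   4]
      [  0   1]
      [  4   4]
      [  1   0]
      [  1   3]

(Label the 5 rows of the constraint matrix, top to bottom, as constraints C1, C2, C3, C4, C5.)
Optimal: p = 5, q = 0
Slack at optimum:
  C1: slack = 11
  C2: slack = 6
  C3: slack = 10
  C4: slack = 6
  C5: slack = 0 (binding)
  p ≥ 0: p = 5
  q ≥ 0: q = 0 (binding)
Binding constraints: C5, q ≥ 0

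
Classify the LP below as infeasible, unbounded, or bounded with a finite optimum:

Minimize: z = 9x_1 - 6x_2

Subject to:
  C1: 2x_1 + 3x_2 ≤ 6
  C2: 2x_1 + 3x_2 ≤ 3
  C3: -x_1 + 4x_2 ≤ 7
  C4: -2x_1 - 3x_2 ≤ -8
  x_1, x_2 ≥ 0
C1 requires 2x_1 + 3x_2 ≤ 6, while C4 (-2x_1 - 3x_2 ≤ -8) is equivalent to 2x_1 + 3x_2 ≥ 8. Together they would need 8 ≤ 2x_1 + 3x_2 ≤ 6, which is impossible since 8 > 6. No point satisfies all constraints.

The feasible region is empty; the LP is infeasible.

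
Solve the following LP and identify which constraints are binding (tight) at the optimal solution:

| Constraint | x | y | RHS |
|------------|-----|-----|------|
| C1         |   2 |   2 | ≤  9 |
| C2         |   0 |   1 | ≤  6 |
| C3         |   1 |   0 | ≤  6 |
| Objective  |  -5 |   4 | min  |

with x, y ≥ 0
Optimal: x = 4.5, y = 0
Binding: C1, y ≥ 0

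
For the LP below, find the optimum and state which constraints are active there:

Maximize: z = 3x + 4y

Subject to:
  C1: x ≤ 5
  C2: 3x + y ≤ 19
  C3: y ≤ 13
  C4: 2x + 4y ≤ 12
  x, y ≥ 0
Optimal: x = 5, y = 0.5
Slack at optimum:
  C1: slack = 0 (binding)
  C2: slack = 3.5
  C3: slack = 12.5
  C4: slack = 0 (binding)
  x ≥ 0: x = 5
  y ≥ 0: y = 0.5
Binding constraints: C1, C4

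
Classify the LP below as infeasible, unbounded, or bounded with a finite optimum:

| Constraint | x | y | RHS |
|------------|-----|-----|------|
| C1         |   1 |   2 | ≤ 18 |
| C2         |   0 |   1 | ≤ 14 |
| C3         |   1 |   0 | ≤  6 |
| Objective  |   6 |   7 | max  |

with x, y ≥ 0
The point (6, 6) satisfies every constraint, so the LP is feasible; the constraints give x ≤ 6 and y ≤ 14, which with x, y ≥ 0 keep the feasible region inside a bounded box. A feasible, bounded LP attains a finite optimum at a vertex.

Feasible with finite optimum z* = 78 at (6, 6).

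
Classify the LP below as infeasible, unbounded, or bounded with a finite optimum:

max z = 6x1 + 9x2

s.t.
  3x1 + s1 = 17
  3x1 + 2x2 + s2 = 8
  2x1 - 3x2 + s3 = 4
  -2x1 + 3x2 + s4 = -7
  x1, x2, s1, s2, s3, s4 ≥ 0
The row 2x1 - 3x2 + s3 = 4 with s3 ≥ 0 requires 2x1 - 3x2 ≤ 4, while the row -2x1 + 3x2 + s4 = -7 with s4 ≥ 0 is equivalent to 2x1 - 3x2 ≥ 7. Together they would need 7 ≤ 2x1 - 3x2 ≤ 4, which is impossible since 7 > 4. No point satisfies all constraints.

Infeasible — the constraint set is empty.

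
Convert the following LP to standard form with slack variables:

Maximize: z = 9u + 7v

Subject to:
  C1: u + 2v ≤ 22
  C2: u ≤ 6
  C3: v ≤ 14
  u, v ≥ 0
max z = 9u + 7v

s.t.
  u + 2v + s1 = 22
  u + s2 = 6
  v + s3 = 14
  u, v, s1, s2, s3 ≥ 0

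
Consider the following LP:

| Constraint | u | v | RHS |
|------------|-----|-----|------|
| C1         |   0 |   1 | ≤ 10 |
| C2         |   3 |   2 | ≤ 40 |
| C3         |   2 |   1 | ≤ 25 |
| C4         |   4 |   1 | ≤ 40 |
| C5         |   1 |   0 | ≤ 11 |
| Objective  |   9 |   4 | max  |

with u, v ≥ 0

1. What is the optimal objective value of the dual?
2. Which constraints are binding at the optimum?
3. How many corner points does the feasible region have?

1. 104 (by strong duality, equal to the primal optimum)
2. C2, C4
3. 5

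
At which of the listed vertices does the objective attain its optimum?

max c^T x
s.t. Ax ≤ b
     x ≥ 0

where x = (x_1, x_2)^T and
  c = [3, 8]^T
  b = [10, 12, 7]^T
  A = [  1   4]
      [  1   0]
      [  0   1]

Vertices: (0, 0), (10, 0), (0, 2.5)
(10, 0) with z = 30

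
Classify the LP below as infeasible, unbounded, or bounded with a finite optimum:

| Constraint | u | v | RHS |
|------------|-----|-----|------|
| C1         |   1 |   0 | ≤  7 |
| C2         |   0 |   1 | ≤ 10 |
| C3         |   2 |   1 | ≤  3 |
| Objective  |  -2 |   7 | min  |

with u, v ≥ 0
The point (1.5, 0) satisfies every constraint, so the LP is feasible; the constraints give u ≤ 7 and v ≤ 10, which with u, v ≥ 0 keep the feasible region inside a bounded box. A feasible, bounded LP attains a finite optimum at a vertex.

Feasible with finite optimum z* = -3 at (1.5, 0).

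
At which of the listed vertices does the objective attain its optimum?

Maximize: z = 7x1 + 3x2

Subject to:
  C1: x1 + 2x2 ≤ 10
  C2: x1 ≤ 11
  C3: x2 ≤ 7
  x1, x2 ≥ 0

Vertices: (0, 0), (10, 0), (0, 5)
(10, 0) with z = 70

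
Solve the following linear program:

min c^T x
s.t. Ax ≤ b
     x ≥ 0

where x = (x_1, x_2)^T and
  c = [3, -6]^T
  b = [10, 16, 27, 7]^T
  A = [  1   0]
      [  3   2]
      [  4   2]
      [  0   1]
Each vertex is the intersection of two constraint boundaries that also satisfies all remaining constraints:
  x_1 = 0 and x_2 = 0 → (0, 0)
  3x_1 + 2x_2 = 16 and x_2 = 0 → (5.333, 0)
  3x_1 + 2x_2 = 16 and x_2 = 7 → (0.6667, 7)
  x_2 = 7 and x_1 = 0 → (0, 7)

Evaluating z = 3x_1 - 6x_2 at each vertex:
  (0, 0): z = 0
  (5.333, 0): z = 16
  (0.6667, 7): z = -40
  (0, 7): z = -42

The minimum is at (0, 7) with z = -42.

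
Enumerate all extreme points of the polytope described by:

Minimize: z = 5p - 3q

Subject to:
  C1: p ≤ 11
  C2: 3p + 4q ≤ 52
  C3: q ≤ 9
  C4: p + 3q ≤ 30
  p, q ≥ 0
Each vertex is the intersection of two constraint boundaries that also satisfies all remaining constraints:
  p = 0 and q = 0 → (0, 0)
  p = 11 and q = 0 → (11, 0)
  p = 11 and 3p + 4q = 52 → (11, 4.75)
  3p + 4q = 52 and p + 3q = 30 → (7.2, 7.6)
  q = 9 and p + 3q = 30 → (3, 9)
  q = 9 and p = 0 → (0, 9)

Vertices: (0, 0), (11, 0), (11, 4.75), (7.2, 7.6), (3, 9), (0, 9)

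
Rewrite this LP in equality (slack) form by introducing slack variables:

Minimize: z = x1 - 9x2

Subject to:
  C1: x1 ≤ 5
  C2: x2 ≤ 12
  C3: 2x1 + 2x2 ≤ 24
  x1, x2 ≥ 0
min z = x1 - 9x2

s.t.
  x1 + s1 = 5
  x2 + s2 = 12
  2x1 + 2x2 + s3 = 24
  x1, x2, s1, s2, s3 ≥ 0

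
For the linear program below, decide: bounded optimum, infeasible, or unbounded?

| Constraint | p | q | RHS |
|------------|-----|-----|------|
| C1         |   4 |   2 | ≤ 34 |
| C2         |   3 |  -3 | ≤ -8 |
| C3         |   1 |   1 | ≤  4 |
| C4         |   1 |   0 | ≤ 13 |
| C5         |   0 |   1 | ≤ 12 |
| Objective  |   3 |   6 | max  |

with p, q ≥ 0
The point (0, 4) satisfies every constraint, so the LP is feasible; the constraints give p ≤ 13 and q ≤ 12, which with p, q ≥ 0 keep the feasible region inside a bounded box. A feasible, bounded LP attains a finite optimum at a vertex.

Feasible with finite optimum z* = 24 at (0, 4).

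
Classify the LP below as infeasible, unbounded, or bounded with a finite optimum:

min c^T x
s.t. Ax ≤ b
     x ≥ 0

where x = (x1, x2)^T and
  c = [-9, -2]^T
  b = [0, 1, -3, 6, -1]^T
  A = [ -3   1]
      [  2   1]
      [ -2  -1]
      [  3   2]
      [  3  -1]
One constraint requires 2x1 + x2 ≤ 1, while the constraint -2x1 - x2 ≤ -3 is equivalent to 2x1 + x2 ≥ 3. Together they would need 3 ≤ 2x1 + x2 ≤ 1, which is impossible since 3 > 1. No point satisfies all constraints.

Infeasible: no point satisfies all constraints simultaneously.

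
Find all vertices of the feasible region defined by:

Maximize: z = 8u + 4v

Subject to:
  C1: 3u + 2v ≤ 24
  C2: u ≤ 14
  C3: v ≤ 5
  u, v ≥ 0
Each vertex is the intersection of two constraint boundaries that also satisfies all remaining constraints:
  u = 0 and v = 0 → (0, 0)
  3u + 2v = 24 and v = 0 → (8, 0)
  3u + 2v = 24 and v = 5 → (4.667, 5)
  v = 5 and u = 0 → (0, 5)

Vertices: (0, 0), (8, 0), (4.667, 5), (0, 5)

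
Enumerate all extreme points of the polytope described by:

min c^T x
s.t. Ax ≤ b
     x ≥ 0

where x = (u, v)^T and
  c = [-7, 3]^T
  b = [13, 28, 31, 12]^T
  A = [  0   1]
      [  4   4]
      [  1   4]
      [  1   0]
Each vertex is the intersection of two constraint boundaries that also satisfies all remaining constraints:
  u = 0 and v = 0 → (0, 0)
  4u + 4v = 28 and v = 0 → (7, 0)
  4u + 4v = 28 and u = 0 → (0, 7)

Vertices: (0, 0), (7, 0), (0, 7)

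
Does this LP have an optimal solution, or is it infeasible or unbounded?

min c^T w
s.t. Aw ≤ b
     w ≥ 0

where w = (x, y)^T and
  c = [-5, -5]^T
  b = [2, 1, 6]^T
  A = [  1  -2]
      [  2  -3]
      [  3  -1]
Feasible point: (0, 0) satisfies every constraint, so the LP is feasible.
Direction d = (0, 1): for each constraint row a, a·d ≤ 0 —
  (1)(0) + (-2)(1) = -2 ≤ 0
  (2)(0) + (-3)(1) = -3 ≤ 0
  (3)(0) + (-1)(1) = -1 ≤ 0
and d ≥ 0, so (0, 0) + t·d stays feasible for every t ≥ 0. Along this ray z = -5x - 5y changes by -5 per unit t, so z → −∞.

Unbounded: there is a feasible ray along which z → −∞.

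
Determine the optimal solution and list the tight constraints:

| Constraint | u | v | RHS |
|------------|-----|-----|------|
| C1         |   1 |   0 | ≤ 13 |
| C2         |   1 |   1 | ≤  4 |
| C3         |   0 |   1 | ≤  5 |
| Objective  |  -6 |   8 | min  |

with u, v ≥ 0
Optimal: u = 4, v = 0
Slack at optimum:
  C1: slack = 9
  C2: slack = 0 (binding)
  C3: slack = 5
  u ≥ 0: u = 4
  v ≥ 0: v = 0 (binding)
Binding constraints: C2, v ≥ 0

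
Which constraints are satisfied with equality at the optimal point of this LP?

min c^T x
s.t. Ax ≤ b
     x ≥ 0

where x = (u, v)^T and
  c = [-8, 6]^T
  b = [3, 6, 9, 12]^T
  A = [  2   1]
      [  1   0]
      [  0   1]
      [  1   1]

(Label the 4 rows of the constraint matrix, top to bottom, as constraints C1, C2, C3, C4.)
Optimal: u = 1.5, v = 0
Slack at optimum:
  C1: slack = 0 (binding)
  C2: slack = 4.5
  C3: slack = 9
  C4: slack = 10.5
  u ≥ 0: u = 1.5
  v ≥ 0: v = 0 (binding)
Binding constraints: C1, v ≥ 0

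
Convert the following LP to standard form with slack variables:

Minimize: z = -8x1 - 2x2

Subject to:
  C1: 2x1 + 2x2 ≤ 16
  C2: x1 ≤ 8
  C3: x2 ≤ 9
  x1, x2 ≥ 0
min z = -8x1 - 2x2

s.t.
  2x1 + 2x2 + s1 = 16
  x1 + s2 = 8
  x2 + s3 = 9
  x1, x2, s1, s2, s3 ≥ 0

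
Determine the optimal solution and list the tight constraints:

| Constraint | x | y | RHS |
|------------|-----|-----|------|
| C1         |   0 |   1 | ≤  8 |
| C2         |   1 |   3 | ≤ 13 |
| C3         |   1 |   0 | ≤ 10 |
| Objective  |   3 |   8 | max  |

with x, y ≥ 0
Optimal: x = 10, y = 1
Slack at optimum:
  C1: slack = 7
  C2: slack = 0 (binding)
  C3: slack = 0 (binding)
  x ≥ 0: x = 10
  y ≥ 0: y = 1
Binding constraints: C2, C3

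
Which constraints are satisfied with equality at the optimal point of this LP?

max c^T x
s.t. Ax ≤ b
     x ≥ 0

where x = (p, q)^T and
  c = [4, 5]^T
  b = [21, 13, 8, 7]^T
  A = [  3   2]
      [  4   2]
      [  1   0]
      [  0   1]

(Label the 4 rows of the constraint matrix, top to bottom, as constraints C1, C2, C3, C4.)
Optimal: p = 0, q = 6.5
Slack at optimum:
  C1: slack = 8
  C2: slack = 0 (binding)
  C3: slack = 8
  C4: slack = 0.5
  p ≥ 0: p = 0 (binding)
  q ≥ 0: q = 6.5
Binding constraints: C2, p ≥ 0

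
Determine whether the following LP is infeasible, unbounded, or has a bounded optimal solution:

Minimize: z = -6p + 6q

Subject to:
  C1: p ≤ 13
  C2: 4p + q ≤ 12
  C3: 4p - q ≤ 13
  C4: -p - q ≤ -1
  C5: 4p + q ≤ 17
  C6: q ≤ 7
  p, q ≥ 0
The point (3, 0) satisfies every constraint, so the LP is feasible; the constraints give p ≤ 13 and q ≤ 7, which with p, q ≥ 0 keep the feasible region inside a bounded box. A feasible, bounded LP attains a finite optimum at a vertex.

The LP has an optimal solution: (3, 0) with z = -18.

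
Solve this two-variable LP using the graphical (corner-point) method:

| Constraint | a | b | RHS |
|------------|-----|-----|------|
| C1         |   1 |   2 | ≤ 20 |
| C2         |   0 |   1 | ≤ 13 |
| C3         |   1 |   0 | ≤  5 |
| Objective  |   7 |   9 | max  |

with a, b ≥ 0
Each vertex is the intersection of two constraint boundaries that also satisfies all remaining constraints:
  a = 0 and b = 0 → (0, 0)
  a = 5 and b = 0 → (5, 0)
  a + 2b = 20 and a = 5 → (5, 7.5)
  a + 2b = 20 and a = 0 → (0, 10)

Evaluating z = 7a + 9b at each vertex:
  (0, 0): z = 0
  (5, 0): z = 35
  (5, 7.5): z = 102.5
  (0, 10): z = 90

The maximum is at (5, 7.5) with z = 102.5.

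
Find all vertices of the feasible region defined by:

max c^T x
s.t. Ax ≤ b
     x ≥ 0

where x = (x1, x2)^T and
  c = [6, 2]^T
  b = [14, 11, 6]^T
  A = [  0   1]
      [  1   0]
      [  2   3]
Each vertex is the intersection of two constraint boundaries that also satisfies all remaining constraints:
  x1 = 0 and x2 = 0 → (0, 0)
  2x1 + 3x2 = 6 and x2 = 0 → (3, 0)
  2x1 + 3x2 = 6 and x1 = 0 → (0, 2)

Vertices: (0, 0), (3, 0), (0, 2)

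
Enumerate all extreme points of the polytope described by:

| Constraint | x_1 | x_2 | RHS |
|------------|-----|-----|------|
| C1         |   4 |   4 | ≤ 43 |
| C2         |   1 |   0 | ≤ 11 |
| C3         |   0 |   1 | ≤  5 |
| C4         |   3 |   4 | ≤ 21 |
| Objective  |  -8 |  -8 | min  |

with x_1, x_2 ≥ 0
Each vertex is the intersection of two constraint boundaries that also satisfies all remaining constraints:
  x_1 = 0 and x_2 = 0 → (0, 0)
  3x_1 + 4x_2 = 21 and x_2 = 0 → (7, 0)
  x_2 = 5 and 3x_1 + 4x_2 = 21 → (0.3333, 5)
  x_2 = 5 and x_1 = 0 → (0, 5)

Vertices: (0, 0), (7, 0), (0.3333, 5), (0, 5)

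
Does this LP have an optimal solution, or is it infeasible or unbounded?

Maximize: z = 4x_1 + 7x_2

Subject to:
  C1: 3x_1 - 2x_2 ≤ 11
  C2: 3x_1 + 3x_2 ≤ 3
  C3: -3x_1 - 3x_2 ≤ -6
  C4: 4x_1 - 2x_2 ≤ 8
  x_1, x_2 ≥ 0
C2 requires 3x_1 + 3x_2 ≤ 3, while C3 (-3x_1 - 3x_2 ≤ -6) is equivalent to 3x_1 + 3x_2 ≥ 6. Together they would need 6 ≤ 3x_1 + 3x_2 ≤ 3, which is impossible since 6 > 3. No point satisfies all constraints.

Infeasible: no point satisfies all constraints simultaneously.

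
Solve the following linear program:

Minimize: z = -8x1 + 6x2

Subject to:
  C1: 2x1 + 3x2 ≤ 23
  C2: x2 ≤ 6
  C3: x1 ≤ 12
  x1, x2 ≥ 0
Each vertex is the intersection of two constraint boundaries that also satisfies all remaining constraints:
  x1 = 0 and x2 = 0 → (0, 0)
  2x1 + 3x2 = 23 and x2 = 0 → (11.5, 0)
  2x1 + 3x2 = 23 and x2 = 6 → (2.5, 6)
  x2 = 6 and x1 = 0 → (0, 6)

Evaluating z = -8x1 + 6x2 at each vertex:
  (0, 0): z = 0
  (11.5, 0): z = -92
  (2.5, 6): z = 16
  (0, 6): z = 36

The minimum is at (11.5, 0) with z = -92.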